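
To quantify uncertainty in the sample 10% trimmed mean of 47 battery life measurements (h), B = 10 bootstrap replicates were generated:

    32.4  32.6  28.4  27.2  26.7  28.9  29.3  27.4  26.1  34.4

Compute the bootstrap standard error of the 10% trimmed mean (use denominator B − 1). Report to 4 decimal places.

SE* = 2.8379

Bootstrap SE is the standard deviation of the 10 replicate 10% trimmed means.
Mean of replicates: (32.4 + 32.6 + 28.4 + 27.2 + 26.7 + 28.9 + 29.3 + 27.4 + 26.1 + 34.4) / 10 = 293.40000 / 10 = 29.34000
Sum of squared deviations: (+3.06000)² + (+3.26000)² + (−0.94000)² + (−2.14000)² + (−2.64000)² + (−0.44000)² + (−0.04000)² + (−1.94000)² + (−3.24000)² + (+5.06000)² = 72.48400
Variance = 72.48400 / 9 = 8.05378
SE* = √8.05378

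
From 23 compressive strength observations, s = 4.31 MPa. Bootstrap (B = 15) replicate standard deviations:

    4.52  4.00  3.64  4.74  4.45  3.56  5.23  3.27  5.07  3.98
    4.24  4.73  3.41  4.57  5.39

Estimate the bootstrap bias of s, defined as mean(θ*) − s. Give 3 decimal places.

bias = +0.010

mean(θ*) = (4.52 + 4.00 + 3.64 + 4.74 + 4.45 + 3.56 + 5.23 + 3.27 + 5.07 + 3.98 + 4.24 + 4.73 + 3.41 + 4.57 + 5.39) / 15 = 4.3200
bias = 4.3200 − 4.31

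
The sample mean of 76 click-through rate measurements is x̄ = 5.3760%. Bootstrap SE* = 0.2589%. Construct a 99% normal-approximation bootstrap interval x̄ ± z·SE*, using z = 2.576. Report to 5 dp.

Margin = 2.576 × 0.2589 = 0.666926
Interval: 5.3760 ± 0.666926

(4.70907, 6.04293)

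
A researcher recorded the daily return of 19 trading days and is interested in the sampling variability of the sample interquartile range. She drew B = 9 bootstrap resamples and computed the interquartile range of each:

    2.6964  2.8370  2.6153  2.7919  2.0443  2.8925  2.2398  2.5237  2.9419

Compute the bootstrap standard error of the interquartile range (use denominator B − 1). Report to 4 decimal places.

SE* = 0.3053

Bootstrap SE is the standard deviation of the 9 replicate interquartile ranges.
Mean of replicates: (2.6964 + 2.8370 + 2.6153 + 2.7919 + 2.0443 + 2.8925 + 2.2398 + 2.5237 + 2.9419) / 9 = 23.58280 / 9 = 2.62031
Sum of squared deviations: (+0.07609)² + (+0.21669)² + (−0.00501)² + (+0.17159)² + (−0.57601)² + (+0.27219)² + (−0.38051)² + (−0.09661)² + (+0.32159)² = 0.74563
Variance = 0.74563 / 8 = 0.09320
SE* = √0.09320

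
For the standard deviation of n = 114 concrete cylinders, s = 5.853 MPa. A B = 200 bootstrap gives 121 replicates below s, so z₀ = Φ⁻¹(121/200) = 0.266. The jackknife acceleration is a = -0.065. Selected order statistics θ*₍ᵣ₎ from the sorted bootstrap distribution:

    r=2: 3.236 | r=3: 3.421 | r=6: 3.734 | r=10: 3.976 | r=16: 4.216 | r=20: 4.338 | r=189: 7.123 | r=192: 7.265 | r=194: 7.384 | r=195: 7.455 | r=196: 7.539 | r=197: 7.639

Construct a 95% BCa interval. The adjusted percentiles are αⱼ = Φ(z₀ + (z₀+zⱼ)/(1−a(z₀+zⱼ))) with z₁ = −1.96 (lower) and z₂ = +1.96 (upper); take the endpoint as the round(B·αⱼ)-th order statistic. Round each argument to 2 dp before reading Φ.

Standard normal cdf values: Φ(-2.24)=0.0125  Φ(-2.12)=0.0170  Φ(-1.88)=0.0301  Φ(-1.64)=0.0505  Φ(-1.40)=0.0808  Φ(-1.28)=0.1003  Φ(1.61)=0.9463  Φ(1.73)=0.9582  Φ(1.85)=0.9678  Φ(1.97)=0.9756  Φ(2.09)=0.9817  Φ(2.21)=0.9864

(3.976, 7.639)

Lower: z₀ + z₁ = 0.266 + (-1.960) = -1.694; 1 − a(z₀+z₁) = 1 − (-0.065)(-1.694) = 0.8899; argument = 0.266 + (-1.694)/0.8899 = -1.6376 → -1.64.
α₁ = Φ(-1.64) = 0.0505; rank = round(200 × 0.0505) = 10; θ*₍10₎ = 3.976.
Upper: z₀ + z₂ = 2.226; 1 − a(z₀+z₂) = 1.1447; argument = 2.2106 → 2.21; α₂ = 0.9864; rank = 197; θ*₍197₎ = 7.639.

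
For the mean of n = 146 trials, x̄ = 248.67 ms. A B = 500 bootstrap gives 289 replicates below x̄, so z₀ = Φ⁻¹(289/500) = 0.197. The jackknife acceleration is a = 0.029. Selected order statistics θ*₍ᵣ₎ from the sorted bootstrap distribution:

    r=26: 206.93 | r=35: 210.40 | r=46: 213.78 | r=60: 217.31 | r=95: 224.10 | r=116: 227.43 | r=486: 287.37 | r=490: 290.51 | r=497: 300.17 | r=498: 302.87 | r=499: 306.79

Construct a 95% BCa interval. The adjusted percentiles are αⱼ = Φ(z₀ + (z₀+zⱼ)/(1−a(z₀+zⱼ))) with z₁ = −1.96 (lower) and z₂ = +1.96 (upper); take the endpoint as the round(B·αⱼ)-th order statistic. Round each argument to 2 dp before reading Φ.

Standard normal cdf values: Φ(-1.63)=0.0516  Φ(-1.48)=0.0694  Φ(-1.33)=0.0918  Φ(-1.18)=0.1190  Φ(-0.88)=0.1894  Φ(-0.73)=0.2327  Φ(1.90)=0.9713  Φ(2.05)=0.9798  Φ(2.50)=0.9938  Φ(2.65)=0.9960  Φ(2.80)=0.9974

(210.40, 300.17)

Lower: z₀ + z₁ = 0.197 + (-1.960) = -1.763; 1 − a(z₀+z₁) = 1 − (0.029)(-1.763) = 1.0511; argument = 0.197 + (-1.763)/1.0511 = -1.4802 → -1.48.
α₁ = Φ(-1.48) = 0.0694; rank = round(500 × 0.0694) = 35; θ*₍35₎ = 210.40.
Upper: z₀ + z₂ = 2.157; 1 − a(z₀+z₂) = 0.9374; argument = 2.4979 → 2.50; α₂ = 0.9938; rank = 497; θ*₍497₎ = 300.17.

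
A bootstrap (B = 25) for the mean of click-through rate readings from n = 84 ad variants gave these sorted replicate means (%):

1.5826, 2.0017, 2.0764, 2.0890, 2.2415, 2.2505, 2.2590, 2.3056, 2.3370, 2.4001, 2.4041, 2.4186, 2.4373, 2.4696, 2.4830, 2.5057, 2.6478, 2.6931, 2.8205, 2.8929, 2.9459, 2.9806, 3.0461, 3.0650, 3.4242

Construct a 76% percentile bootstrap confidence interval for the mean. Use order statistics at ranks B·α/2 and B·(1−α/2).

α = 0.24; lower rank = 25 × 0.120 = 3; upper rank = 25 × 0.880 = 22.
The 3rd smallest replicate is 2.0764; the 22nd is 2.9806.

(2.0764, 2.9806)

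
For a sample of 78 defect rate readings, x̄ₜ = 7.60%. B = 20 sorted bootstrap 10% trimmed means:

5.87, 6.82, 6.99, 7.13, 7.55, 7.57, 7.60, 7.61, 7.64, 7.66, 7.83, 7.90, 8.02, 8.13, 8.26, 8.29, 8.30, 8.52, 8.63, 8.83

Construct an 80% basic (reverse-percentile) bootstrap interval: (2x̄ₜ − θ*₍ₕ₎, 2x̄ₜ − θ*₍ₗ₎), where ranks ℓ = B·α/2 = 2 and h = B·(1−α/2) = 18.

(6.68, 8.38)

Percentile endpoints at ranks 2 and 18: θ*₍2₎ = 6.82, θ*₍18₎ = 8.52.
Basic interval reflects these around x̄ₜ:
  lower = 2 × 7.60 − 8.52 = 6.68
  upper = 2 × 7.60 − 6.82 = 8.38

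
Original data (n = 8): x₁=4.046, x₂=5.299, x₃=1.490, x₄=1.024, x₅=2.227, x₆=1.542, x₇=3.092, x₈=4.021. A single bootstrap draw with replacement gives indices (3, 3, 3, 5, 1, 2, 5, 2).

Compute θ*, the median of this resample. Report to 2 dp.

Resample values: 1.490, 1.490, 1.490, 2.227, 4.046, 5.299, 2.227, 5.299.
Sorted: 1.490, 1.490, 1.490, 2.227, 2.227, 4.046, 5.299, 5.299
Median = average of the two middle values = 2.23

θ* = 2.23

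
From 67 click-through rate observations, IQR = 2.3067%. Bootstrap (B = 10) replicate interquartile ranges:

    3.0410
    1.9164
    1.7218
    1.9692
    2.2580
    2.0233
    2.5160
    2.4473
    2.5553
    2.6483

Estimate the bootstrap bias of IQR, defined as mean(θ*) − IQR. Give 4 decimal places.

mean(θ*) = (3.0410 + 1.9164 + 1.7218 + 1.9692 + 2.2580 + 2.0233 + 2.5160 + 2.4473 + 2.5553 + 2.6483) / 10 = 2.30966
bias = 2.30966 − 2.3067

bias = +0.0030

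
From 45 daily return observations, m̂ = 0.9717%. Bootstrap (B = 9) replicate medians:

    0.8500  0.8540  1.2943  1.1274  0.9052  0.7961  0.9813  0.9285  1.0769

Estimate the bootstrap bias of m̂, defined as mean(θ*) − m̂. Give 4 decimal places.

mean(θ*) = (0.8500 + 0.8540 + 1.2943 + 1.1274 + 0.9052 + 0.7961 + 0.9813 + 0.9285 + 1.0769) / 9 = 0.97930
bias = 0.97930 − 0.9717

bias = +0.0076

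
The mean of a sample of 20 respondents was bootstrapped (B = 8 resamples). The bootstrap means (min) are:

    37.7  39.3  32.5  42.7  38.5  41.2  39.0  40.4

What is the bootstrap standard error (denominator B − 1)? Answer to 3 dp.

Bootstrap SE is the standard deviation of the 8 replicate means.
Mean of replicates: (37.7 + 39.3 + 32.5 + 42.7 + 38.5 + 41.2 + 39.0 + 40.4) / 8 = 311.3000 / 8 = 38.9125
Sum of squared deviations: (−1.2125)² + (+0.3875)² + (−6.4125)² + (+3.7875)² + (−0.4125)² + (+2.2875)² + (+0.0875)² + (+1.4875)² = 64.7088
Variance = 64.7088 / 7 = 9.2441
SE* = √9.2441

SE* = 3.040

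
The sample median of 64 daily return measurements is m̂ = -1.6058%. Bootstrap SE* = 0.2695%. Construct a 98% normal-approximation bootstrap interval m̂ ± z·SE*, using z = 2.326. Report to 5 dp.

(-2.23266, -0.97894)

Margin = 2.326 × 0.2695 = 0.626857
Interval: -1.6058 ± 0.626857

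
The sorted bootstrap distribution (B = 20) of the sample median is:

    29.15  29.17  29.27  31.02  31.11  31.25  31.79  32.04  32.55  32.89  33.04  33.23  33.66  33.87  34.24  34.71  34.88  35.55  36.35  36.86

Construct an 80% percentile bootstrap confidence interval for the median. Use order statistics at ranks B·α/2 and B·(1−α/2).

(29.17, 35.55)

α = 0.20; lower rank = 20 × 0.100 = 2; upper rank = 20 × 0.900 = 18.
The 2nd smallest replicate is 29.17; the 18th is 35.55.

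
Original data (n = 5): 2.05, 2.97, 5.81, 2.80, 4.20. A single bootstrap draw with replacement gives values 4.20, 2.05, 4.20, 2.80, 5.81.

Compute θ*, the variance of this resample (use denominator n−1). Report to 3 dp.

Mean = 3.8120; sum of squared deviations = 8.4219
s² = 8.4219 / 4 = 2.1055

θ* = 2.105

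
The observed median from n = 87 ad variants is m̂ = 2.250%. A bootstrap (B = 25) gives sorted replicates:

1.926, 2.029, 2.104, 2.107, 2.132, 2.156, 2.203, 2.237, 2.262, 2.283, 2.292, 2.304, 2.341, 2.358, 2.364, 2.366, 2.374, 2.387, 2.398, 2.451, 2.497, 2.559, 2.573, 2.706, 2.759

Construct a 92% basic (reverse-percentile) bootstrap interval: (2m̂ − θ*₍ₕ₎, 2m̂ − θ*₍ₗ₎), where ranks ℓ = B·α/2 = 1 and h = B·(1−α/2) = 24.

(1.794, 2.574)

Percentile endpoints at ranks 1 and 24: θ*₍1₎ = 1.926, θ*₍24₎ = 2.706.
Basic interval reflects these around m̂:
  lower = 2 × 2.250 − 2.706 = 1.794
  upper = 2 × 2.250 − 1.926 = 2.574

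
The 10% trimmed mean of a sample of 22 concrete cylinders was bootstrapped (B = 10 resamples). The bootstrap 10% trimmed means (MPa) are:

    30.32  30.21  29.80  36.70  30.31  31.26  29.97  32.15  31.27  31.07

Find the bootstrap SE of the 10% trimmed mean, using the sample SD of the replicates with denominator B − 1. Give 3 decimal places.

SE* = 2.030

Bootstrap SE is the standard deviation of the 10 replicate 10% trimmed means.
Mean of replicates: (30.32 + 30.21 + 29.80 + 36.70 + 30.31 + 31.26 + 29.97 + 32.15 + 31.27 + 31.07) / 10 = 313.0600 / 10 = 31.3060
Sum of squared deviations: (−0.9860)² + (−1.0960)² + (−1.5060)² + (+5.3940)² + (−0.9960)² + (−0.0460)² + (−1.3360)² + (+0.8440)² + (−0.0360)² + (−0.2360)² = 37.0850
Variance = 37.0850 / 9 = 4.1206
SE* = √4.1206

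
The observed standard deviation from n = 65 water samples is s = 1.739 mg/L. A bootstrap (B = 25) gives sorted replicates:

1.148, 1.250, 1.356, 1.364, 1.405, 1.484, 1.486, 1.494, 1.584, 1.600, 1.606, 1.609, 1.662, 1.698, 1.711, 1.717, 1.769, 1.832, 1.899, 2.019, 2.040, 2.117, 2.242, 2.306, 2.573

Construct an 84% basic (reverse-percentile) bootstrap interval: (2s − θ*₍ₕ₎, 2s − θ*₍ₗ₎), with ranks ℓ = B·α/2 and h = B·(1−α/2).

(1.236, 2.228)

Percentile endpoints at ranks 2 and 23: θ*₍2₎ = 1.250, θ*₍23₎ = 2.242.
Basic interval reflects these around s:
  lower = 2 × 1.739 − 2.242 = 1.236
  upper = 2 × 1.739 − 1.250 = 2.228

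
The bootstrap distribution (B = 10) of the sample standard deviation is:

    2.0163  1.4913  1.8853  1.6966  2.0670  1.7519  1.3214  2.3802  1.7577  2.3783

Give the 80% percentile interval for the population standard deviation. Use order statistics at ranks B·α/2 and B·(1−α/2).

(1.3214, 2.3783)

Sorted replicates: 1.3214, 1.4913, 1.6966, 1.7519, 1.7577, 1.8853, 2.0163, 2.0670, 2.3783, 2.3802
α = 0.20; lower rank = 10 × 0.100 = 1; upper rank = 10 × 0.900 = 9.
The 1st smallest replicate is 1.3214; the 9th is 2.3783.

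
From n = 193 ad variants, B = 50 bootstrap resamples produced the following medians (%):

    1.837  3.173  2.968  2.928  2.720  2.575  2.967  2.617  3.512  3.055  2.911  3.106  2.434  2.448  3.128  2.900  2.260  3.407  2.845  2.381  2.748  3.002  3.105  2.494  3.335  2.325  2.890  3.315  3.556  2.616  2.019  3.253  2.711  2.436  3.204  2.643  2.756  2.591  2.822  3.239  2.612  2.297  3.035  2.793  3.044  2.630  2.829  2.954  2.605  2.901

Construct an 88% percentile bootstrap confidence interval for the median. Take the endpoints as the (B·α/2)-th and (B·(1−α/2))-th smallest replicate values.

Sorted replicates: 1.837, 2.019, 2.260, 2.297, 2.325, 2.381, 2.434, 2.436, 2.448, 2.494, 2.575, 2.591, 2.605, 2.612, 2.616, 2.617, 2.630, 2.643, 2.711, 2.720, 2.748, 2.756, 2.793, 2.822, 2.829, 2.845, 2.890, 2.900, 2.901, 2.911, 2.928, 2.954, 2.967, 2.968, 3.002, 3.035, 3.044, 3.055, 3.105, 3.106, 3.128, 3.173, 3.204, 3.239, 3.253, 3.315, 3.335, 3.407, 3.512, 3.556
α = 0.12; lower rank = 50 × 0.060 = 3; upper rank = 50 × 0.940 = 47.
The 3rd smallest replicate is 2.260; the 47th is 3.335.

(2.260, 3.335)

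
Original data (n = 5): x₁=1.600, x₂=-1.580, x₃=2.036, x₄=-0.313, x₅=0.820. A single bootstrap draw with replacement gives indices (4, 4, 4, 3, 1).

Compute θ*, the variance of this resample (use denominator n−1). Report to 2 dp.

Resample values: -0.313, -0.313, -0.313, 2.036, 1.600.
Mean = 0.5394; sum of squared deviations = 5.5444
s² = 5.5444 / 4 = 1.3861

θ* = 1.39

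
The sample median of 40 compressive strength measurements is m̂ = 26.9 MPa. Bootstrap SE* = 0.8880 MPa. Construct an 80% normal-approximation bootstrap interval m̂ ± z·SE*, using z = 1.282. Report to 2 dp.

(25.76, 28.04)

Margin = 1.282 × 0.8880 = 1.138
Interval: 26.9 ± 1.138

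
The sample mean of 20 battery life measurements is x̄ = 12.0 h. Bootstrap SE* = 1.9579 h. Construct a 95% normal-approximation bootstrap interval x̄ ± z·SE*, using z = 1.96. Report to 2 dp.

Margin = 1.96 × 1.9579 = 3.837
Interval: 12.0 ± 3.837

(8.16, 15.84)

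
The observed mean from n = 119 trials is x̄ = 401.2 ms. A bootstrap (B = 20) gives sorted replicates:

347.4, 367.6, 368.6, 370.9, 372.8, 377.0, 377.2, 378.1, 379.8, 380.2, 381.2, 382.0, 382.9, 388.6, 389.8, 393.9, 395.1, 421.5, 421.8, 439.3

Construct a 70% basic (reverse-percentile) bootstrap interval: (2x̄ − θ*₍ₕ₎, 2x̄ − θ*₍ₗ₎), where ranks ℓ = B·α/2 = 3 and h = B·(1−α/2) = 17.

(407.3, 433.8)

Percentile endpoints at ranks 3 and 17: θ*₍3₎ = 368.6, θ*₍17₎ = 395.1.
Basic interval reflects these around x̄:
  lower = 2 × 401.2 − 395.1 = 407.3
  upper = 2 × 401.2 − 368.6 = 433.8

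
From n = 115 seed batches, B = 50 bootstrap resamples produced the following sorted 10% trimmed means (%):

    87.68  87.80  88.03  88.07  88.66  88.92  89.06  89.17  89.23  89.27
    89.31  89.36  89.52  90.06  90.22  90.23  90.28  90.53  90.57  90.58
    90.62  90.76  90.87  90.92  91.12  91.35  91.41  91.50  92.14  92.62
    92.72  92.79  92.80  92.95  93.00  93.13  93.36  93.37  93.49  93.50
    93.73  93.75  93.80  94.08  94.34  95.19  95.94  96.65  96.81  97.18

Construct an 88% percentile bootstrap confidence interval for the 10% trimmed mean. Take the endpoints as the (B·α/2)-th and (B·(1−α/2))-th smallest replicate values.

α = 0.12; lower rank = 50 × 0.060 = 3; upper rank = 50 × 0.940 = 47.
The 3rd smallest replicate is 88.03; the 47th is 95.94.

(88.03, 95.94)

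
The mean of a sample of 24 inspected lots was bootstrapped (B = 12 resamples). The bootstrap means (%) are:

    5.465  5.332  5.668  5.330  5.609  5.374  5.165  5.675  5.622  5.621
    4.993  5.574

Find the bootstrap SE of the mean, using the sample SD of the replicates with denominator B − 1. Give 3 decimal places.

SE* = 0.218

Bootstrap SE is the standard deviation of the 12 replicate means.
Mean of replicates: (5.465 + 5.332 + 5.668 + 5.330 + 5.609 + 5.374 + 5.165 + 5.675 + 5.622 + 5.621 + 4.993 + 5.574) / 12 = 65.4280 / 12 = 5.4523
Sum of squared deviations: (+0.0127)² + (−0.1203)² + (+0.2157)² + (−0.1223)² + (+0.1567)² + (−0.0783)² + (−0.2873)² + (+0.2227)² + (+0.1697)² + (+0.1687)² + (−0.4593)² + (+0.1217)² = 0.5220
Variance = 0.5220 / 11 = 0.0475
SE* = √0.0475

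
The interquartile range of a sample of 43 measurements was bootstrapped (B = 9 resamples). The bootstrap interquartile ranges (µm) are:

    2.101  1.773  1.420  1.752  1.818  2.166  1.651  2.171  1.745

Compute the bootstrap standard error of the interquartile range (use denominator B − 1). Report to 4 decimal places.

SE* = 0.2544

Bootstrap SE is the standard deviation of the 9 replicate interquartile ranges.
Mean of replicates: (2.101 + 1.773 + 1.420 + 1.752 + 1.818 + 2.166 + 1.651 + 2.171 + 1.745) / 9 = 16.59700 / 9 = 1.84411
Sum of squared deviations: (+0.25689)² + (−0.07111)² + (−0.42411)² + (−0.09211)² + (−0.02611)² + (+0.32189)² + (−0.19311)² + (+0.32689)² + (−0.09911)² = 0.51767
Variance = 0.51767 / 8 = 0.06471
SE* = √0.06471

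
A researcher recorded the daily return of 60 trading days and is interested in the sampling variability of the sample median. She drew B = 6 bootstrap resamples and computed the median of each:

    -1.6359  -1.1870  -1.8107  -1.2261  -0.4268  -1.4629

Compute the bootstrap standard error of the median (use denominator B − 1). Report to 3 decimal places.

Bootstrap SE is the standard deviation of the 6 replicate medians.
Mean of replicates: ((-1.6359) + (-1.1870) + (-1.8107) + (-1.2261) + (-0.4268) + (-1.4629)) / 6 = -7.74940 / 6 = -1.29157
Sum of squared deviations: (−0.34433)² + (+0.10457)² + (−0.51913)² + (+0.06547)² + (+0.86477)² + (−0.17133)² = 1.18046
Variance = 1.18046 / 5 = 0.23609
SE* = √0.23609

SE* = 0.486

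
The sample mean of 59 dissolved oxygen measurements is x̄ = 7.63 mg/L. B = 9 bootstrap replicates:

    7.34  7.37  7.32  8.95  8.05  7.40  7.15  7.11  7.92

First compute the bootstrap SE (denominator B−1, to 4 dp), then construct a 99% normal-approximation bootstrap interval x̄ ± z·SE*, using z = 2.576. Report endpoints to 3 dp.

Mean of replicates = 7.6233; sum of squared deviations = 2.8040; SE* = √(2.8040/8) = 0.5920
Margin = 2.576 × 0.5920 = 1.5250
Interval: 7.63 ± 1.5250

(6.105, 9.155)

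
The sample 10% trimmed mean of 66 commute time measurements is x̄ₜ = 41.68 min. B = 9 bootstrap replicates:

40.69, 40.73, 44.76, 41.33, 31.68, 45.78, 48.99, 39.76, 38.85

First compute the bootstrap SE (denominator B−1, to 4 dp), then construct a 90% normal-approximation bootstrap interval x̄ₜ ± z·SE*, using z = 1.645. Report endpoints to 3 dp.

(33.606, 49.754)

Mean of replicates = 41.3967; sum of squared deviations = 192.7104; SE* = √(192.7104/8) = 4.9080
Margin = 1.645 × 4.9080 = 8.0737
Interval: 41.68 ± 8.0737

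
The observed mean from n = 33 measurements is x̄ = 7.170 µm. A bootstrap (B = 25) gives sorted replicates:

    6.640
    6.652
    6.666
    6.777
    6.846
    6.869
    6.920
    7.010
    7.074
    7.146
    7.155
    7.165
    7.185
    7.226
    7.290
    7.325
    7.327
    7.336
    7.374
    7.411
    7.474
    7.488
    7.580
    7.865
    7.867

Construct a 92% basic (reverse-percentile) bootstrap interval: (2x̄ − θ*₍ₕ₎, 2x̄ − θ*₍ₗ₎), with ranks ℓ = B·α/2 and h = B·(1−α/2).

(6.475, 7.700)

Percentile endpoints at ranks 1 and 24: θ*₍1₎ = 6.640, θ*₍24₎ = 7.865.
Basic interval reflects these around x̄:
  lower = 2 × 7.170 − 7.865 = 6.475
  upper = 2 × 7.170 − 6.640 = 7.700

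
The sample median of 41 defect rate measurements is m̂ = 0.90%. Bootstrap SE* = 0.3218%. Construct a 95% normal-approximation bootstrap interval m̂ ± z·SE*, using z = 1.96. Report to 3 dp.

Margin = 1.96 × 0.3218 = 0.6307
Interval: 0.90 ± 0.6307

(0.269, 1.531)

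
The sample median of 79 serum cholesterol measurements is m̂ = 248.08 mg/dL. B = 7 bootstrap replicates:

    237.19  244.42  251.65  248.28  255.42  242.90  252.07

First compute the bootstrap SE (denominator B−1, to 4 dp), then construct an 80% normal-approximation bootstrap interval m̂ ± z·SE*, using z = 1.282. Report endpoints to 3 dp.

Mean of replicates = 247.4186; sum of squared deviations = 238.3383; SE* = √(238.3383/6) = 6.3026
Margin = 1.282 × 6.3026 = 8.0799
Interval: 248.08 ± 8.0799

(240.000, 256.160)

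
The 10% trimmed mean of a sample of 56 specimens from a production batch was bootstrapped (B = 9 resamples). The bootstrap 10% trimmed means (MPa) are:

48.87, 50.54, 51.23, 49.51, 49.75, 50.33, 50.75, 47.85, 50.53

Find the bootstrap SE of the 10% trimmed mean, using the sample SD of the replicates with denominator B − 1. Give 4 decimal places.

Bootstrap SE is the standard deviation of the 9 replicate 10% trimmed means.
Mean of replicates: (48.87 + 50.54 + 51.23 + 49.51 + 49.75 + 50.33 + 50.75 + 47.85 + 50.53) / 9 = 449.36000 / 9 = 49.92889
Sum of squared deviations: (−1.05889)² + (+0.61111)² + (+1.30111)² + (−0.41889)² + (−0.17889)² + (+0.40111)² + (+0.82111)² + (−2.07889)² + (+0.60111)² = 8.91329
Variance = 8.91329 / 8 = 1.11416
SE* = √1.11416

SE* = 1.0555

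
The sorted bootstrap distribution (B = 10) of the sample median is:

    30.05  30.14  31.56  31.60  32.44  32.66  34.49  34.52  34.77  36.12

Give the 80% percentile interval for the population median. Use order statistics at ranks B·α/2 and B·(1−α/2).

α = 0.20; lower rank = 10 × 0.100 = 1; upper rank = 10 × 0.900 = 9.
The 1st smallest replicate is 30.05; the 9th is 34.77.

(30.05, 34.77)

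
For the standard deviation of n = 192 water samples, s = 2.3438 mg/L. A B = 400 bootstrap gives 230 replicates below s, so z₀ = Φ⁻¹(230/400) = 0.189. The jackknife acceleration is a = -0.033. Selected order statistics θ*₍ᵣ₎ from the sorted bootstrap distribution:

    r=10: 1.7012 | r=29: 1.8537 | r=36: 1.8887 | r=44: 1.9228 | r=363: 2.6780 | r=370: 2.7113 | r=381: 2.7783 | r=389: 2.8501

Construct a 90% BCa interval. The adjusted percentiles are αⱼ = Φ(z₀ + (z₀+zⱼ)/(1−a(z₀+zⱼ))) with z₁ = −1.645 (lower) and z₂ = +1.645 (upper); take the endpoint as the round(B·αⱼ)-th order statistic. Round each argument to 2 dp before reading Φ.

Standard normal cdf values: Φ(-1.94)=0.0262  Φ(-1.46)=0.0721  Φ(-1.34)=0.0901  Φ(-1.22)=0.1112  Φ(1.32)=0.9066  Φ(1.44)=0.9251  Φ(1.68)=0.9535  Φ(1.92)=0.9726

Lower: z₀ + z₁ = 0.189 + (-1.645) = -1.456; 1 − a(z₀+z₁) = 1 − (-0.033)(-1.456) = 0.9520; argument = 0.189 + (-1.456)/0.9520 = -1.3405 → -1.34.
α₁ = Φ(-1.34) = 0.0901; rank = round(400 × 0.0901) = 36; θ*₍36₎ = 1.8887.
Upper: z₀ + z₂ = 1.834; 1 − a(z₀+z₂) = 1.0605; argument = 1.9183 → 1.92; α₂ = 0.9726; rank = 389; θ*₍389₎ = 2.8501.

(1.8887, 2.8501)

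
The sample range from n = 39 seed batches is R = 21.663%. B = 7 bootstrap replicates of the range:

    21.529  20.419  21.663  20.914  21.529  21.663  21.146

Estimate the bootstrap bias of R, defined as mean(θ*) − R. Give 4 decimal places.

bias = −0.3969

mean(θ*) = (21.529 + 20.419 + 21.663 + 20.914 + 21.529 + 21.663 + 21.146) / 7 = 21.26614
bias = 21.26614 − 21.663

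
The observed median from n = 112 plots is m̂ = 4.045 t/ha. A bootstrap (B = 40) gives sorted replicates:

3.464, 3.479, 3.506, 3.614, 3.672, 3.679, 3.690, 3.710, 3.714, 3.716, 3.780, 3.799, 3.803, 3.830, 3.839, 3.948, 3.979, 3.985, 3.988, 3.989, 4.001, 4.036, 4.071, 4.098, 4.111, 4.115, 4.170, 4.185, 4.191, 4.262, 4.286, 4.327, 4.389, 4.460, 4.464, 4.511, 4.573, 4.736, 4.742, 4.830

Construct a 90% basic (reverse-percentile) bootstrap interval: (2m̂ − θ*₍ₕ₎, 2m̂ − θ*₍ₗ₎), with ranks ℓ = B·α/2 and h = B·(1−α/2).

Percentile endpoints at ranks 2 and 38: θ*₍2₎ = 3.479, θ*₍38₎ = 4.736.
Basic interval reflects these around m̂:
  lower = 2 × 4.045 − 4.736 = 3.354
  upper = 2 × 4.045 − 3.479 = 4.611

(3.354, 4.611)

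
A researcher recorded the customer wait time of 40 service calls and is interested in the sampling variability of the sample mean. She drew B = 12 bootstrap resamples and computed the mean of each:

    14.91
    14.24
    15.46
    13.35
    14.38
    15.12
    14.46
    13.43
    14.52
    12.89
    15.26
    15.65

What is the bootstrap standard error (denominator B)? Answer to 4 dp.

Bootstrap SE is the standard deviation of the 12 replicate means.
Mean of replicates: (14.91 + 14.24 + 15.46 + 13.35 + 14.38 + 15.12 + 14.46 + 13.43 + 14.52 + 12.89 + 15.26 + 15.65) / 12 = 173.67000 / 12 = 14.47250
Sum of squared deviations: (+0.43750)² + (−0.23250)² + (+0.98750)² + (−1.12250)² + (−0.09250)² + (+0.64750)² + (−0.01250)² + (−1.04250)² + (+0.04750)² + (−1.58250)² + (+0.78750)² + (+1.17750)² = 8.50863
Variance = 8.50863 / 12 = 0.70905
SE* = √0.70905

SE* = 0.8421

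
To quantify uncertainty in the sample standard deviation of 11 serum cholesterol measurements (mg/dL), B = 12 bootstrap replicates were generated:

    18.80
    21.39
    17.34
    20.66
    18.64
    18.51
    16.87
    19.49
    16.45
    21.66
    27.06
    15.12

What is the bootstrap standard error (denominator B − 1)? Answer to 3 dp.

SE* = 3.143

Bootstrap SE is the standard deviation of the 12 replicate standard deviations.
Mean of replicates: (18.80 + 21.39 + 17.34 + 20.66 + 18.64 + 18.51 + 16.87 + 19.49 + 16.45 + 21.66 + 27.06 + 15.12) / 12 = 231.9900 / 12 = 19.3325
Sum of squared deviations: (−0.5325)² + (+2.0575)² + (−1.9925)² + (+1.3275)² + (−0.6925)² + (−0.8225)² + (−2.4625)² + (+0.1575)² + (−2.8825)² + (+2.3275)² + (+7.7275)² + (−4.2125)² = 108.6794
Variance = 108.6794 / 11 = 9.8799
SE* = √9.8799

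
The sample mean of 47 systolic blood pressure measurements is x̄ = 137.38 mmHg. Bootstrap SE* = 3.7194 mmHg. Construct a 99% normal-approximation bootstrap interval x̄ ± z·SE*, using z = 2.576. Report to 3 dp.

Margin = 2.576 × 3.7194 = 9.5812
Interval: 137.38 ± 9.5812

(127.799, 146.961)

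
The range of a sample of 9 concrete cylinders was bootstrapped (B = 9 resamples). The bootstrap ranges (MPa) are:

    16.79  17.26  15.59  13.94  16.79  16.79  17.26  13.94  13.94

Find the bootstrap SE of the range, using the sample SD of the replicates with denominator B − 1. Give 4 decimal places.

SE* = 1.4843

Bootstrap SE is the standard deviation of the 9 replicate ranges.
Mean of replicates: (16.79 + 17.26 + 15.59 + 13.94 + 16.79 + 16.79 + 17.26 + 13.94 + 13.94) / 9 = 142.30000 / 9 = 15.81111
Sum of squared deviations: (+0.97889)² + (+1.44889)² + (−0.22111)² + (−1.87111)² + (+0.97889)² + (+0.97889)² + (+1.44889)² + (−1.87111)² + (−1.87111)² = 17.62529
Variance = 17.62529 / 8 = 2.20316
SE* = √2.20316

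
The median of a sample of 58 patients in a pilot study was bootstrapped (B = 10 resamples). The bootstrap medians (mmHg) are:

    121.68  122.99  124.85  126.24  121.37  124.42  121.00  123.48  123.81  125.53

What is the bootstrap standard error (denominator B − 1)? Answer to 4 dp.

Bootstrap SE is the standard deviation of the 10 replicate medians.
Mean of replicates: (121.68 + 122.99 + 124.85 + 126.24 + 121.37 + 124.42 + 121.00 + 123.48 + 123.81 + 125.53) / 10 = 1235.37000 / 10 = 123.53700
Sum of squared deviations: (−1.85700)² + (−0.54700)² + (+1.31300)² + (+2.70300)² + (−2.16700)² + (+0.88300)² + (−2.53700)² + (−0.05700)² + (+0.27300)² + (+1.99300)² = 28.73961
Variance = 28.73961 / 9 = 3.19329
SE* = √3.19329

SE* = 1.7870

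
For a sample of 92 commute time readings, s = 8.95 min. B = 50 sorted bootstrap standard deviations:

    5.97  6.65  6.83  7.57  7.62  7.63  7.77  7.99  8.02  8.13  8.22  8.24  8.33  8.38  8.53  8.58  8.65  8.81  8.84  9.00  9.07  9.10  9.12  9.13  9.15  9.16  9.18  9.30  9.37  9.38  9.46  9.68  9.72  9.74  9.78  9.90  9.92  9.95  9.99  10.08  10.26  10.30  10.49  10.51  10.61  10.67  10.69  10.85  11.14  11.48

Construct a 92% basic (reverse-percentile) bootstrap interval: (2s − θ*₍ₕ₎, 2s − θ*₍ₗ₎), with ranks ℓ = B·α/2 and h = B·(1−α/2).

(7.05, 11.25)

Percentile endpoints at ranks 2 and 48: θ*₍2₎ = 6.65, θ*₍48₎ = 10.85.
Basic interval reflects these around s:
  lower = 2 × 8.95 − 10.85 = 7.05
  upper = 2 × 8.95 − 6.65 = 11.25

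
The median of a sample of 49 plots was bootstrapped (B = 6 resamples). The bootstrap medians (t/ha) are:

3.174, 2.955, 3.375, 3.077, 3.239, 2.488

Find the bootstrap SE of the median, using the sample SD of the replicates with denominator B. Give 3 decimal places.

Bootstrap SE is the standard deviation of the 6 replicate medians.
Mean of replicates: (3.174 + 2.955 + 3.375 + 3.077 + 3.239 + 2.488) / 6 = 18.3080 / 6 = 3.0513
Sum of squared deviations: (+0.1227)² + (−0.0963)² + (+0.3237)² + (+0.0257)² + (+0.1877)² + (−0.5633)² = 0.4823
Variance = 0.4823 / 6 = 0.0804
SE* = √0.0804

SE* = 0.284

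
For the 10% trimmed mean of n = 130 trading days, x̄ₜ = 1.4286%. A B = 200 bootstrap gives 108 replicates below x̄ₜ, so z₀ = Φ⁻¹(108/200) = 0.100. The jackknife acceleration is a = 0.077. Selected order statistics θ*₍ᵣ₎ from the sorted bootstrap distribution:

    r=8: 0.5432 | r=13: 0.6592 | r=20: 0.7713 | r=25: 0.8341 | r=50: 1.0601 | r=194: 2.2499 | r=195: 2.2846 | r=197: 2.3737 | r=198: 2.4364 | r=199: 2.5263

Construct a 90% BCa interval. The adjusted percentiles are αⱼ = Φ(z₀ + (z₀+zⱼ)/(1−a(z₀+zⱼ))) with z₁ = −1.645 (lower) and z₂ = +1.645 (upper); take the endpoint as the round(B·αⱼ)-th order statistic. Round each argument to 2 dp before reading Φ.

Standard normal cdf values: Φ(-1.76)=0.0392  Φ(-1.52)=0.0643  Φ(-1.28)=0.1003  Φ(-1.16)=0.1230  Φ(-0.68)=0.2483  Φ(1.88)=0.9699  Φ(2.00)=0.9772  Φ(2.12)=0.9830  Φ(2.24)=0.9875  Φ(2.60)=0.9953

Lower: z₀ + z₁ = 0.100 + (-1.645) = -1.545; 1 − a(z₀+z₁) = 1 − (0.077)(-1.545) = 1.1190; argument = 0.100 + (-1.545)/1.1190 = -1.2807 → -1.28.
α₁ = Φ(-1.28) = 0.1003; rank = round(200 × 0.1003) = 20; θ*₍20₎ = 0.7713.
Upper: z₀ + z₂ = 1.745; 1 − a(z₀+z₂) = 0.8656; argument = 2.1159 → 2.12; α₂ = 0.9830; rank = 197; θ*₍197₎ = 2.3737.

(0.7713, 2.3737)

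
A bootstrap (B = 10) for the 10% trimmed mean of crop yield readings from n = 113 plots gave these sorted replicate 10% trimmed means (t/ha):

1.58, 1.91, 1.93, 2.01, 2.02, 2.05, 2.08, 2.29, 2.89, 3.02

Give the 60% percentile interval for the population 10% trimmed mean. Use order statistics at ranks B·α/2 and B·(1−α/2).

α = 0.40; lower rank = 10 × 0.200 = 2; upper rank = 10 × 0.800 = 8.
The 2nd smallest replicate is 1.91; the 8th is 2.29.

(1.91, 2.29)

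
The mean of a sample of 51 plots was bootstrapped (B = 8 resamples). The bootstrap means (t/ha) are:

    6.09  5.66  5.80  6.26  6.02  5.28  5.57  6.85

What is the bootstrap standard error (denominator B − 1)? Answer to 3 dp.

SE* = 0.483

Bootstrap SE is the standard deviation of the 8 replicate means.
Mean of replicates: (6.09 + 5.66 + 5.80 + 6.26 + 6.02 + 5.28 + 5.57 + 6.85) / 8 = 47.53000 / 8 = 5.94125
Sum of squared deviations: (+0.14875)² + (−0.28125)² + (−0.14125)² + (+0.31875)² + (+0.07875)² + (−0.66125)² + (−0.37125)² + (+0.90875)² = 1.62989
Variance = 1.62989 / 7 = 0.23284
SE* = √0.23284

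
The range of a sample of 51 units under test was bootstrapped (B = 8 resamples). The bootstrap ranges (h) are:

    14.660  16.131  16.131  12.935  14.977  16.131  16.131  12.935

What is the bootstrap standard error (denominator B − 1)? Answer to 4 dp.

Bootstrap SE is the standard deviation of the 8 replicate ranges.
Mean of replicates: (14.660 + 16.131 + 16.131 + 12.935 + 14.977 + 16.131 + 16.131 + 12.935) / 8 = 120.03100 / 8 = 15.00388
Sum of squared deviations: (−0.34388)² + (+1.12712)² + (+1.12712)² + (−2.06888)² + (−0.02688)² + (+1.12712)² + (+1.12712)² + (−2.06888)² = 13.76110
Variance = 13.76110 / 7 = 1.96587
SE* = √1.96587

SE* = 1.4021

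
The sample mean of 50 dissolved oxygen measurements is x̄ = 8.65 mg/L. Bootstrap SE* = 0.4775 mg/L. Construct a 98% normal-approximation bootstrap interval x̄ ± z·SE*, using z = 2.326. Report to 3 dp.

Margin = 2.326 × 0.4775 = 1.1107
Interval: 8.65 ± 1.1107

(7.539, 9.761)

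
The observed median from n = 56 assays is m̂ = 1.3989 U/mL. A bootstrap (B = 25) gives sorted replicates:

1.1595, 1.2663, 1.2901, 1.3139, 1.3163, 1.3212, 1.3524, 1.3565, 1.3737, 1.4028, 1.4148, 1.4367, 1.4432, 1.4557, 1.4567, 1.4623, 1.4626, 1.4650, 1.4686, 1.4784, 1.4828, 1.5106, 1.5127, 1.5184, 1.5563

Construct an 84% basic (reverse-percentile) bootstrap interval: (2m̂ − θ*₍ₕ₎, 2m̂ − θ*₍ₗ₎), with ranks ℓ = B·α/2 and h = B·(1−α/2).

(1.2851, 1.5315)

Percentile endpoints at ranks 2 and 23: θ*₍2₎ = 1.2663, θ*₍23₎ = 1.5127.
Basic interval reflects these around m̂:
  lower = 2 × 1.3989 − 1.5127 = 1.2851
  upper = 2 × 1.3989 − 1.2663 = 1.5315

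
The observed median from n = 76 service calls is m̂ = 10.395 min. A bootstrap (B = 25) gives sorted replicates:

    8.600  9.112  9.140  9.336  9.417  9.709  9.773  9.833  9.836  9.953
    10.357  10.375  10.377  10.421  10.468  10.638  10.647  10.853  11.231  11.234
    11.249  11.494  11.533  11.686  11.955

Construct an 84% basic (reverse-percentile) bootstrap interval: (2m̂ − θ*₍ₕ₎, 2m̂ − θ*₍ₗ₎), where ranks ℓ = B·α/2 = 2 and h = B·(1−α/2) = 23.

Percentile endpoints at ranks 2 and 23: θ*₍2₎ = 9.112, θ*₍23₎ = 11.533.
Basic interval reflects these around m̂:
  lower = 2 × 10.395 − 11.533 = 9.257
  upper = 2 × 10.395 − 9.112 = 11.678

(9.257, 11.678)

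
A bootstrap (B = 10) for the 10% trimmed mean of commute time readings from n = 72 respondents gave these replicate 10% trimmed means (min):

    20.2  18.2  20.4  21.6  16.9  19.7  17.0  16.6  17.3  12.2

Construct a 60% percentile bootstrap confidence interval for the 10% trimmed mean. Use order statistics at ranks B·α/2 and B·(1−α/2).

Sorted replicates: 12.2, 16.6, 16.9, 17.0, 17.3, 18.2, 19.7, 20.2, 20.4, 21.6
α = 0.40; lower rank = 10 × 0.200 = 2; upper rank = 10 × 0.800 = 8.
The 2nd smallest replicate is 16.6; the 8th is 20.2.

(16.6, 20.2)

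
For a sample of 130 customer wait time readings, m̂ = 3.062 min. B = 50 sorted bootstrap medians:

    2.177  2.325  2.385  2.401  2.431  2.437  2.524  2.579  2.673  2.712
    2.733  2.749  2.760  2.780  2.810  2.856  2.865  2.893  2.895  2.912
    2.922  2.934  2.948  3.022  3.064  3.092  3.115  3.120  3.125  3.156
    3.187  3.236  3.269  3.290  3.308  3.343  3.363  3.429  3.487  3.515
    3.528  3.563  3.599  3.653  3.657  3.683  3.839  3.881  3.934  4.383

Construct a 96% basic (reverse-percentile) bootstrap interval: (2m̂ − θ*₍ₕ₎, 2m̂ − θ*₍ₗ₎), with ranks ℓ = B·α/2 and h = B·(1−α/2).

(2.190, 3.947)

Percentile endpoints at ranks 1 and 49: θ*₍1₎ = 2.177, θ*₍49₎ = 3.934.
Basic interval reflects these around m̂:
  lower = 2 × 3.062 − 3.934 = 2.190
  upper = 2 × 3.062 − 2.177 = 3.947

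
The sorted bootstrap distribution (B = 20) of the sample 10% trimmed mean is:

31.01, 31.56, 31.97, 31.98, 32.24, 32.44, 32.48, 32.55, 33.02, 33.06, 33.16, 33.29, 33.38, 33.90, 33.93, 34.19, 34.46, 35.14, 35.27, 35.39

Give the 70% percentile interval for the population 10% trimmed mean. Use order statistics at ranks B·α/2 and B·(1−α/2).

(31.97, 34.46)

α = 0.30; lower rank = 20 × 0.150 = 3; upper rank = 20 × 0.850 = 17.
The 3rd smallest replicate is 31.97; the 17th is 34.46.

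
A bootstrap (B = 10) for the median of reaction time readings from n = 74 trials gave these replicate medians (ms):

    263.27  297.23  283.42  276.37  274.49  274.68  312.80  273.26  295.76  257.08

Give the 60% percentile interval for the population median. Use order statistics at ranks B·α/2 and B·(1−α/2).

(263.27, 295.76)

Sorted replicates: 257.08, 263.27, 273.26, 274.49, 274.68, 276.37, 283.42, 295.76, 297.23, 312.80
α = 0.40; lower rank = 10 × 0.200 = 2; upper rank = 10 × 0.800 = 8.
The 2nd smallest replicate is 263.27; the 8th is 295.76.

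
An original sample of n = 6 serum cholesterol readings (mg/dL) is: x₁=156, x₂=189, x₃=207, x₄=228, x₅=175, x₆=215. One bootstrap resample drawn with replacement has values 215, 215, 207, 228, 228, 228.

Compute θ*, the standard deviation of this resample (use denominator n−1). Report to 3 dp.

θ* = 9.065

Mean = 220.1667; sum of squared deviations = 410.8333
s² = 410.8333 / 5 = 82.1667
s = √82.1667 = 9.065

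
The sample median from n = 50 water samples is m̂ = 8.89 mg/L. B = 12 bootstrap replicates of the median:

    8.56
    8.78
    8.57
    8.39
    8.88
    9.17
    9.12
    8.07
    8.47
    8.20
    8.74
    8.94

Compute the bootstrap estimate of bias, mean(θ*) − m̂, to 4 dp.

mean(θ*) = (8.56 + 8.78 + 8.57 + 8.39 + 8.88 + 9.17 + 9.12 + 8.07 + 8.47 + 8.20 + 8.74 + 8.94) / 12 = 8.65750
bias = 8.65750 − 8.89

bias = −0.2325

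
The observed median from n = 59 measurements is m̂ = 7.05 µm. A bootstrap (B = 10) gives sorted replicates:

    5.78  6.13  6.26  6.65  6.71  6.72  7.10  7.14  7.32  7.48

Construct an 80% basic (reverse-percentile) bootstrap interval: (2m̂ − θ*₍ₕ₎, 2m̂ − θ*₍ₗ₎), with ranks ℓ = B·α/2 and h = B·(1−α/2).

(6.78, 8.32)

Percentile endpoints at ranks 1 and 9: θ*₍1₎ = 5.78, θ*₍9₎ = 7.32.
Basic interval reflects these around m̂:
  lower = 2 × 7.05 − 7.32 = 6.78
  upper = 2 × 7.05 − 5.78 = 8.32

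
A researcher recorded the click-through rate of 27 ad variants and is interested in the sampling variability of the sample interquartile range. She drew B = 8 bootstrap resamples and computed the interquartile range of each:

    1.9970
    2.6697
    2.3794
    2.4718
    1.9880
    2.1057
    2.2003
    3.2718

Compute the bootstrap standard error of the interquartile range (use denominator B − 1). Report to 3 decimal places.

SE* = 0.430

Bootstrap SE is the standard deviation of the 8 replicate interquartile ranges.
Mean of replicates: (1.9970 + 2.6697 + 2.3794 + 2.4718 + 1.9880 + 2.1057 + 2.2003 + 3.2718) / 8 = 19.08370 / 8 = 2.38546
Sum of squared deviations: (−0.38846)² + (+0.28424)² + (−0.00606)² + (+0.08634)² + (−0.39746)² + (−0.27976)² + (−0.18516)² + (+0.88634)² = 1.29531
Variance = 1.29531 / 7 = 0.18504
SE* = √0.18504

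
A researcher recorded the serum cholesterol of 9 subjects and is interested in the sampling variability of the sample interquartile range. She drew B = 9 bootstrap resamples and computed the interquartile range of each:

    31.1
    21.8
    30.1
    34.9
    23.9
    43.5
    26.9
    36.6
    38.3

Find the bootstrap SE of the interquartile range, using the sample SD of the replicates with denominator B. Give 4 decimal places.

SE* = 6.6792

Bootstrap SE is the standard deviation of the 9 replicate interquartile ranges.
Mean of replicates: (31.1 + 21.8 + 30.1 + 34.9 + 23.9 + 43.5 + 26.9 + 36.6 + 38.3) / 9 = 287.10000 / 9 = 31.90000
Sum of squared deviations: (−0.80000)² + (−10.10000)² + (−1.80000)² + (+3.00000)² + (−8.00000)² + (+11.60000)² + (−5.00000)² + (+4.70000)² + (+6.40000)² = 401.50000
Variance = 401.50000 / 9 = 44.61111
SE* = √44.61111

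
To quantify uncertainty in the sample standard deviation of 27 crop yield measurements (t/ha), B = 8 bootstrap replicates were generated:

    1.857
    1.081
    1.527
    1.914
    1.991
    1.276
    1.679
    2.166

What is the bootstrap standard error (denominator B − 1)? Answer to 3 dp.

Bootstrap SE is the standard deviation of the 8 replicate standard deviations.
Mean of replicates: (1.857 + 1.081 + 1.527 + 1.914 + 1.991 + 1.276 + 1.679 + 2.166) / 8 = 13.4910 / 8 = 1.6864
Sum of squared deviations: (+0.1706)² + (−0.6054)² + (−0.1594)² + (+0.2276)² + (+0.3046)² + (−0.4104)² + (−0.0074)² + (+0.4796)² = 0.9641
Variance = 0.9641 / 7 = 0.1377
SE* = √0.1377

SE* = 0.371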